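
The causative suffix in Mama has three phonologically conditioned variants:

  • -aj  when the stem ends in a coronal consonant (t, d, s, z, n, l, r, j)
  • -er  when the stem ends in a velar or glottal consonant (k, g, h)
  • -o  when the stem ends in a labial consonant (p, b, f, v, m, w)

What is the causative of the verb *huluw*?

huluwo

*huluw* — final consonant /w/ (labial) → -o → *huluwo*.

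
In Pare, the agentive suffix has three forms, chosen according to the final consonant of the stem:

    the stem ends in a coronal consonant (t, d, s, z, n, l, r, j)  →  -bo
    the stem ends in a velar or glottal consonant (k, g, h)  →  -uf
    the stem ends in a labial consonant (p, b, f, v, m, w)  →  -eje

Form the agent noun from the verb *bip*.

The final consonant of *bip* is /p/, which is labial, so the suffix is -eje, giving *bipeje*.

bipeje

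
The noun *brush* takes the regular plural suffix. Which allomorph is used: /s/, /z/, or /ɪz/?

/ɪz/

The stem *brush* ends in a sibilant (/s, z, ʃ, ʒ, tʃ, dʒ/).
The plural suffix surfaces as /ɪz/ after sibilants, /s/ after other voiceless consonants, and /z/ after other voiced sounds.
So the plural -s on *brush* is pronounced /ɪz/.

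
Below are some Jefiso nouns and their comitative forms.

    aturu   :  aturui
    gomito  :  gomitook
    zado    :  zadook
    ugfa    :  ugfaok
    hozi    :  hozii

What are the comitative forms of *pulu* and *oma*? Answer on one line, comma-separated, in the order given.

The suffix is conditioned by the last vowel: -i when the last vowel of the stem is a high vowel (*aturu*, *hozi*); -ok when the last vowel of the stem is a non-high vowel (*gomito*, *zado*, *ugfa*).
The last vowel of *pulu* is /u/, which is a high vowel, so the suffix is -i, giving *pului*.
Since the last vowel of *oma* is /a/ (a non-high vowel), it takes -ok, giving *omaok*.

pului, omaok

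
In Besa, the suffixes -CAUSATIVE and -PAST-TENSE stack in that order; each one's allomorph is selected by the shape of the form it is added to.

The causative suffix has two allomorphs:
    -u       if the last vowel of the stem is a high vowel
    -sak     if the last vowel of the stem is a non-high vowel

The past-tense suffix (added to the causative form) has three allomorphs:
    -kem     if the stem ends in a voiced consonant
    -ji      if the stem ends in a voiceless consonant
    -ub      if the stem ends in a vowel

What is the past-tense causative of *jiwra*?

Since the last vowel of *jiwra* is /a/ (a non-high vowel), it takes -sak, giving *jiwrasak*.
The causative form *jiwrasak*: final sound = /k/, a voiceless consonant → -ji → *jiwrasakji*.

jiwrasakji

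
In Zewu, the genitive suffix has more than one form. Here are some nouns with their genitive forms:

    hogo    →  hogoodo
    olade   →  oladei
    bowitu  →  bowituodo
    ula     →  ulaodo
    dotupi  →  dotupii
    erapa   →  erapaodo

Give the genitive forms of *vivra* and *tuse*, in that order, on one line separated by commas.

vivraodo, tusei

The alternation tracks the last vowel of the stem — -i when the last vowel of the stem is a front vowel (*olade*, *dotupi*); -odo when the last vowel of the stem is a back vowel (*hogo*, *bowitu*, *ula*, *erapa*).
*vivra*: last vowel = /a/, a back vowel → -odo → *vivraodo*.
*tuse* — last vowel /e/ (a front vowel) → -i → *tusei*.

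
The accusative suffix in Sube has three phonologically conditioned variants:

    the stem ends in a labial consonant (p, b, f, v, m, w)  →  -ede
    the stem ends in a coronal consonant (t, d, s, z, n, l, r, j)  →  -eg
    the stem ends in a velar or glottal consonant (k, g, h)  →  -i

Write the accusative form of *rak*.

raki

Since the final consonant of *rak* is /k/ (velar/glottal), it takes -i, giving *raki*.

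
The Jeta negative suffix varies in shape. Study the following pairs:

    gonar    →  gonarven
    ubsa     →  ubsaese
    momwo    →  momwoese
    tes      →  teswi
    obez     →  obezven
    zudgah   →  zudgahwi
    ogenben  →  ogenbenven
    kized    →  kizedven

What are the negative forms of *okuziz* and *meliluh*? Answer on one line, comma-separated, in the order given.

The suffix is conditioned by the final sound: -wi when the stem ends in a voiceless consonant (*tes*, *zudgah*); -ven when the stem ends in a voiced consonant (*gonar*, *obez*, *ogenben*, *kized*); -ese when the stem ends in a vowel (*ubsa*, *momwo*).
*okuziz* — final sound /z/ (a voiced consonant) → -ven → *okuzizven*.
The final sound of *meliluh* is /h/, which is a voiceless consonant, so the suffix is -wi, giving *meliluhwi*.

okuzizven, meliluhwi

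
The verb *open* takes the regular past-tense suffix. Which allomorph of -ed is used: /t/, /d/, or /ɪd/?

/d/

The stem *open* ends in a voiced sound other than /d/.
The -ed suffix is realized as /ɪd/ after /t, d/; as /t/ after other voiceless consonants; and as /d/ after other voiced sounds.
So -ed on *open* is pronounced /d/.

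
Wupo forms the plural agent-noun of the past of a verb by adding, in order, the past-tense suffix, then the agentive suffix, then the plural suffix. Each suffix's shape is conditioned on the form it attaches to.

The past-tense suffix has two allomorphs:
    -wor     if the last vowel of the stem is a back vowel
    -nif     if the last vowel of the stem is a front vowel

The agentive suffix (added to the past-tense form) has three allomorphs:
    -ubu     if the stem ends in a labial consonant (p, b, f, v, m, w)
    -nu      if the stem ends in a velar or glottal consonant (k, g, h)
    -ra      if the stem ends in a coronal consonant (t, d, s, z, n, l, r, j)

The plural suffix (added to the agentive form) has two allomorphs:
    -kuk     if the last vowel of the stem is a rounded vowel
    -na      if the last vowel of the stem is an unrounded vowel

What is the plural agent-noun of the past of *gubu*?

*gubu*: last vowel = /u/, a back vowel → -wor → *gubuwor*.
The final consonant of the past-tense form *gubuwor* is /r/, which is coronal, so the agentive suffix is -ra, giving *gubuworra*.
The agentive form *gubuworra*: last vowel = /a/, an unrounded vowel → -na → *gubuworrana*.

gubuworrana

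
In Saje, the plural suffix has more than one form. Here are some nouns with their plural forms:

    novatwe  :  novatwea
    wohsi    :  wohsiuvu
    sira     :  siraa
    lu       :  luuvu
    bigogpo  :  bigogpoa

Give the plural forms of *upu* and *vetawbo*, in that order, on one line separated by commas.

Looking at the last vowel of each stem: -uvu when the last vowel of the stem is a high vowel (*wohsi*, *lu*); -a when the last vowel of the stem is a non-high vowel (*novatwe*, *sira*, *bigogpo*).
*upu*: last vowel = /u/, a high vowel → -uvu → *upuuvu*.
*vetawbo*: last vowel = /o/, a non-high vowel → -a → *vetawboa*.

upuuvu, vetawboa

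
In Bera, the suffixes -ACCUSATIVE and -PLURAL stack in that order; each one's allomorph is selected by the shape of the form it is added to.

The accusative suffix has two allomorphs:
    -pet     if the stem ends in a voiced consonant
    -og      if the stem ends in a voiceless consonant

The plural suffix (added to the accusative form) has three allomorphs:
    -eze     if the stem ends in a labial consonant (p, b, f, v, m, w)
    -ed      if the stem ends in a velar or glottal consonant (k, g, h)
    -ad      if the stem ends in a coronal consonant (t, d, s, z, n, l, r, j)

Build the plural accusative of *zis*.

zisoged

The final consonant of *zis* is /s/, which is voiceless, so the accusative suffix is -og, giving *zisog*.
The accusative form *zisog*: final consonant = /g/, velar/glottal → -ed → *zisoged*.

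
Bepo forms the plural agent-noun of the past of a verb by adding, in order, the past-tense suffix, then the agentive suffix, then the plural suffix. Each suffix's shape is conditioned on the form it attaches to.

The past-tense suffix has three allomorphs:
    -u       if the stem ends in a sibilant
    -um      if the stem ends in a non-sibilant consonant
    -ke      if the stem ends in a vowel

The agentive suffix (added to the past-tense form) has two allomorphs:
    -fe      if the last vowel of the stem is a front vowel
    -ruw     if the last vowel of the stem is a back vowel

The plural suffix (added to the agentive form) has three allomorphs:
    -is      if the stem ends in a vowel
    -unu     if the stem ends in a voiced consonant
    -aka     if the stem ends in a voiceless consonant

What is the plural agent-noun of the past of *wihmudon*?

wihmudonumruwunu

*wihmudon* — final sound /n/ (a non-sibilant consonant) → -um → *wihmudonum*.
The past-tense form *wihmudonum* — last vowel /u/ (a back vowel) → -ruw → *wihmudonumruw*.
The agentive form *wihmudonumruw*: final sound = /w/, a voiced consonant → -unu → *wihmudonumruwunu*.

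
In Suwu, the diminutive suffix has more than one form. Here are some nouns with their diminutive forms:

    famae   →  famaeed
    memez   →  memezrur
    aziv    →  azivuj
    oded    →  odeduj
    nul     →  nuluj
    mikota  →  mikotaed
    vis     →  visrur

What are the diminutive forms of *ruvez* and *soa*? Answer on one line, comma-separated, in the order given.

The suffix is conditioned by the final sound: -rur when the stem ends in a sibilant (*memez*, *vis*); -uj when the stem ends in a non-sibilant consonant (*aziv*, *oded*, *nul*); -ed when the stem ends in a vowel (*famae*, *mikota*).
*ruvez* — final sound /z/ (a sibilant) → -rur → *ruvezrur*.
*soa*: final sound = /a/, a vowel → -ed → *soaed*.

ruvezrur, soaed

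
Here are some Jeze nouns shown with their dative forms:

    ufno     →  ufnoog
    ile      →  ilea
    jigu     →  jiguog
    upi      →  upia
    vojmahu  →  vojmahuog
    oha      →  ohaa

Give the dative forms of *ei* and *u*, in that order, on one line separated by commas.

eia, uog

The pattern is rounding harmony: -og when the last vowel of the stem is a rounded vowel (*ufno*, *jigu*, *vojmahu*); -a when the last vowel of the stem is an unrounded vowel (*ile*, *upi*, *oha*).
The last vowel of *ei* is /i/, which is an unrounded vowel, so the suffix is -a, giving *eia*.
*u*: last vowel = /u/, a rounded vowel → -og → *uog*.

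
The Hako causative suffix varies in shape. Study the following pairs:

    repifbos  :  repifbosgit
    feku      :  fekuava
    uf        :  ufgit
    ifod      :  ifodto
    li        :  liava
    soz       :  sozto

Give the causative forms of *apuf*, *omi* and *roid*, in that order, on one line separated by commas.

The pattern is voicing of the final sound: -git when the stem ends in a voiceless consonant (*repifbos*, *uf*); -to when the stem ends in a voiced consonant (*ifod*, *soz*); -ava when the stem ends in a vowel (*feku*, *li*).
Since the final sound of *apuf* is /f/ (a voiceless consonant), it takes -git, giving *apufgit*.
*omi* — final sound /i/ (a vowel) → -ava → *omiava*.
*roid*: final sound = /d/, a voiced consonant → -to → *roidto*.

apufgit, omiava, roidto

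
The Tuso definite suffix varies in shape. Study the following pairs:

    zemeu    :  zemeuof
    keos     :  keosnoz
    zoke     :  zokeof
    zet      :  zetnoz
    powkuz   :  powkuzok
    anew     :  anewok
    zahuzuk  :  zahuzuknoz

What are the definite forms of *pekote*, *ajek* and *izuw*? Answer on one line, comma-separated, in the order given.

The suffix is conditioned by the final sound: -noz when the stem ends in a voiceless consonant (*keos*, *zet*, *zahuzuk*); -ok when the stem ends in a voiced consonant (*powkuz*, *anew*); -of when the stem ends in a vowel (*zemeu*, *zoke*).
Since the final sound of *pekote* is /e/ (a vowel), it takes -of, giving *pekoteof*.
The final sound of *ajek* is /k/, which is a voiceless consonant, so the suffix is -noz, giving *ajeknoz*.
*izuw*: final sound = /w/, a voiced consonant → -ok → *izuwok*.

pekoteof, ajeknoz, izuwok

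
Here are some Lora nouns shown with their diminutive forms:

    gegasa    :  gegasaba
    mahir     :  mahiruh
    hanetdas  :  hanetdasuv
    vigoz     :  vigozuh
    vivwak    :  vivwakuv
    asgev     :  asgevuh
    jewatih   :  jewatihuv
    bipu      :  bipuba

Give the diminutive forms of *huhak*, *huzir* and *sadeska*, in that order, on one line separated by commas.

The alternation tracks the final sound of the stem — -uv when the stem ends in a voiceless consonant (*hanetdas*, *vivwak*, *jewatih*); -uh when the stem ends in a voiced consonant (*mahir*, *vigoz*, *asgev*); -ba when the stem ends in a vowel (*gegasa*, *bipu*).
The final sound of *huhak* is /k/, which is a voiceless consonant, so the suffix is -uv, giving *huhakuv*.
*huzir* — final sound /r/ (a voiced consonant) → -uh → *huziruh*.
*sadeska*: final sound = /a/, a vowel → -ba → *sadeskaba*.

huhakuv, huziruh, sadeskaba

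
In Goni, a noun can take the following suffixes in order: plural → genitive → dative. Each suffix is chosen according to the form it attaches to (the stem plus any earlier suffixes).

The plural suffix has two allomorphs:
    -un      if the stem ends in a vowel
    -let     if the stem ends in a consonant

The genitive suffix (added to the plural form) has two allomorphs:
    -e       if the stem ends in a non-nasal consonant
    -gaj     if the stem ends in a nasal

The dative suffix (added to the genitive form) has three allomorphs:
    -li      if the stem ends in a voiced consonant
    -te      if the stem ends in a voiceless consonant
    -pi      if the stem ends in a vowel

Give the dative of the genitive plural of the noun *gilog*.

gilogletepi

Since the final sound of *gilog* is /g/ (a consonant), it takes -let, giving *giloglet*.
The plural form *giloglet* — final consonant /t/ (non-nasal) → -e → *giloglete*.
The genitive form *giloglete*: final sound = /e/, a vowel → -pi → *gilogletepi*.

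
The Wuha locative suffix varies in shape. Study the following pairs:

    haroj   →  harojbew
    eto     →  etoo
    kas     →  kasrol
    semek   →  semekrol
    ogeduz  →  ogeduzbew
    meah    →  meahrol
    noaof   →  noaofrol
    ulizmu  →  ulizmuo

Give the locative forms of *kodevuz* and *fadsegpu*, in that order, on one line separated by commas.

The pattern is voicing of the final sound: -rol when the stem ends in a voiceless consonant (*kas*, *semek*, *meah*, *noaof*); -bew when the stem ends in a voiced consonant (*haroj*, *ogeduz*); -o when the stem ends in a vowel (*eto*, *ulizmu*).
Since the final sound of *kodevuz* is /z/ (a voiced consonant), it takes -bew, giving *kodevuzbew*.
Since the final sound of *fadsegpu* is /u/ (a vowel), it takes -o, giving *fadsegpuo*.

kodevuzbew, fadsegpuo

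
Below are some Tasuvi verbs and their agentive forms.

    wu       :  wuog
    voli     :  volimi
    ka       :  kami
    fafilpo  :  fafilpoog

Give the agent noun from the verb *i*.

imi

The alternation tracks the last vowel of the stem — -og when the last vowel of the stem is a rounded vowel (*wu*, *fafilpo*); -mi when the last vowel of the stem is an unrounded vowel (*voli*, *ka*).
*i* — last vowel /i/ (an unrounded vowel) → -mi → *imi*.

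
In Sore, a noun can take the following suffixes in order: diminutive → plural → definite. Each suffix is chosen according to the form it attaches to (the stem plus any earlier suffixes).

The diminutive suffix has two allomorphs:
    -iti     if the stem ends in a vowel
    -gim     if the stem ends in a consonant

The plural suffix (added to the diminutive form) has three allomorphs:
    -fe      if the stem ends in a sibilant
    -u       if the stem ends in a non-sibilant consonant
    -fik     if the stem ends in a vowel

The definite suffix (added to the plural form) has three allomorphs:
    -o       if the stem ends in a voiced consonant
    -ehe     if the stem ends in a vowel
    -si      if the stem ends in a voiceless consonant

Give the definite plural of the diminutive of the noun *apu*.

apuitifiksi

*apu* — final sound /u/ (a vowel) → -iti → *apuiti*.
Since the final sound of the diminutive form *apuiti* is /i/ (a vowel), it takes -fik, giving *apuitifik*.
The plural form *apuitifik*: final sound = /k/, a voiceless consonant → -si → *apuitifiksi*.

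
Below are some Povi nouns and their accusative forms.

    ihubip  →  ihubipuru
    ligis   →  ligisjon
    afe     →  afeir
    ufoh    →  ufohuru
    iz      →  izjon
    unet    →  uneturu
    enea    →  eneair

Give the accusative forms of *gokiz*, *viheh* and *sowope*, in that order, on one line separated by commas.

The alternation tracks the final sound of the stem — -jon when the stem ends in a sibilant (*ligis*, *iz*); -uru when the stem ends in a non-sibilant consonant (*ihubip*, *ufoh*, *unet*); -ir when the stem ends in a vowel (*afe*, *enea*).
Since the final sound of *gokiz* is /z/ (a sibilant), it takes -jon, giving *gokizjon*.
The final sound of *viheh* is /h/, which is a non-sibilant consonant, so the suffix is -uru, giving *vihehuru*.
The final sound of *sowope* is /e/, which is a vowel, so the suffix is -ir, giving *sowopeir*.

gokizjon, vihehuru, sowopeir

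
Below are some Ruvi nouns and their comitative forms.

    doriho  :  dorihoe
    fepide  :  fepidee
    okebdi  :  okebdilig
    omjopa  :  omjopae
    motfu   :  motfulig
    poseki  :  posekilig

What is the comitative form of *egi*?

egilig

Looking at the last vowel of each stem: -lig when the last vowel of the stem is a high vowel (*okebdi*, *motfu*, *poseki*); -e when the last vowel of the stem is a non-high vowel (*doriho*, *fepide*, *omjopa*).
*egi* — last vowel /i/ (a high vowel) → -lig → *egilig*.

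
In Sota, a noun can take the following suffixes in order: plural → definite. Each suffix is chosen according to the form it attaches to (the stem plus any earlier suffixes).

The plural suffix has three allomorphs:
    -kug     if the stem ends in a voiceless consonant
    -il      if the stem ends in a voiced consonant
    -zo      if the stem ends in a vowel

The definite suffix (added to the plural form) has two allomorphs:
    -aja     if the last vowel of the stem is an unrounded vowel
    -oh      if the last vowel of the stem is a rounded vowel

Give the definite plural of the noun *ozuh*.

ozuhkugoh

*ozuh*: final sound = /h/, a voiceless consonant → -kug → *ozuhkug*.
The plural form *ozuhkug* — last vowel /u/ (a rounded vowel) → -oh → *ozuhkugoh*.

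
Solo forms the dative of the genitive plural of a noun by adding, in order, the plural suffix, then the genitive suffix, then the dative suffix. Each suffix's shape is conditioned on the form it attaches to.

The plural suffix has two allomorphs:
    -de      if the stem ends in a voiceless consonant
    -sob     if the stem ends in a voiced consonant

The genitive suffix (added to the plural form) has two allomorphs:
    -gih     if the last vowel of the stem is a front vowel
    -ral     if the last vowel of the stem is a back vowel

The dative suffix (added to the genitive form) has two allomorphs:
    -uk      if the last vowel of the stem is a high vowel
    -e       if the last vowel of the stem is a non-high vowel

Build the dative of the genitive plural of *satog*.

*satog* — final consonant /g/ (voiced) → -sob → *satogsob*.
The plural form *satogsob*: last vowel = /o/, a back vowel → -ral → *satogsobral*.
Since the last vowel of the genitive form *satogsobral* is /a/ (a non-high vowel), it takes -e, giving *satogsobrale*.

satogsobrale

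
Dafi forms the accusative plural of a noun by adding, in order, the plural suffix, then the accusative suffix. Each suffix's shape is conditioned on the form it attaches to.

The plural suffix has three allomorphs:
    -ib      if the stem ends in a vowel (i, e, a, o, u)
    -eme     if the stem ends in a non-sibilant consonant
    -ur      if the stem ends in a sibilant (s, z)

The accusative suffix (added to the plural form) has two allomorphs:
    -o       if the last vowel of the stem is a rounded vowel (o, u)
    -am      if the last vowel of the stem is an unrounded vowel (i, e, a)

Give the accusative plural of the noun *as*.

asuro

The final sound of *as* is /s/, which is a sibilant, so the plural suffix is -ur, giving *asur*.
The plural form *asur* — last vowel /u/ (a rounded vowel) → -o → *asuro*.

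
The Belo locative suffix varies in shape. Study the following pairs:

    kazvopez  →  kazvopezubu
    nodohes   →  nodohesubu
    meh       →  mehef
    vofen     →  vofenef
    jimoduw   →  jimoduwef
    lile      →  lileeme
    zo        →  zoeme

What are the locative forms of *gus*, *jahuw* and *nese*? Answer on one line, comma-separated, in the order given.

gusubu, jahuwef, neseeme

The suffix is conditioned by the final sound: -ubu when the stem ends in a sibilant (*kazvopez*, *nodohes*); -ef when the stem ends in a non-sibilant consonant (*meh*, *vofen*, *jimoduw*); -eme when the stem ends in a vowel (*lile*, *zo*).
The final sound of *gus* is /s/, which is a sibilant, so the suffix is -ubu, giving *gusubu*.
*jahuw* — final sound /w/ (a non-sibilant consonant) → -ef → *jahuwef*.
*nese*: final sound = /e/, a vowel → -eme → *neseeme*.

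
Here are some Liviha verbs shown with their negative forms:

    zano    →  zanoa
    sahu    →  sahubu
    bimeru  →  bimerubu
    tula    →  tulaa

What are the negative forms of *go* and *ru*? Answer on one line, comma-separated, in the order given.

The alternation tracks the last vowel of the stem — -bu when the last vowel of the stem is a high vowel (*sahu*, *bimeru*); -a when the last vowel of the stem is a non-high vowel (*zano*, *tula*).
*go*: last vowel = /o/, a non-high vowel → -a → *goa*.
The last vowel of *ru* is /u/, which is a high vowel, so the suffix is -bu, giving *rubu*.

goa, rubu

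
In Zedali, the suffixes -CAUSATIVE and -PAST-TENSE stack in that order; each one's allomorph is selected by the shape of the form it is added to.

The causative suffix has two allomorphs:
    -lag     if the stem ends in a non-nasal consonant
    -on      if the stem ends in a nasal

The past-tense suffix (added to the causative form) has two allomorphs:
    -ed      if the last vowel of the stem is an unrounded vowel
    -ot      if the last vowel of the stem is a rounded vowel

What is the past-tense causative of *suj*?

sujlaged

The final consonant of *suj* is /j/, which is non-nasal, so the causative suffix is -lag, giving *sujlag*.
The causative form *sujlag*: last vowel = /a/, an unrounded vowel → -ed → *sujlaged*.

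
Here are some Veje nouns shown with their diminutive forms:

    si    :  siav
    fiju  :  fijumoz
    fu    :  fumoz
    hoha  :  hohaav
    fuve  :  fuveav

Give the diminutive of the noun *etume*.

The suffix is conditioned by the last vowel: -moz when the last vowel of the stem is a rounded vowel (*fiju*, *fu*); -av when the last vowel of the stem is an unrounded vowel (*si*, *hoha*, *fuve*).
*etume* — last vowel /e/ (an unrounded vowel) → -av → *etumeav*.

etumeav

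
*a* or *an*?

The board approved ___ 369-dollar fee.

The indefinite article is chosen by the initial *sound* of the following word, not its spelling.
The number *369* is spoken "three hundred …", beginning with /θriː/ — a consonant sound.
So the article is *a*: The board approved a 369-dollar fee.

a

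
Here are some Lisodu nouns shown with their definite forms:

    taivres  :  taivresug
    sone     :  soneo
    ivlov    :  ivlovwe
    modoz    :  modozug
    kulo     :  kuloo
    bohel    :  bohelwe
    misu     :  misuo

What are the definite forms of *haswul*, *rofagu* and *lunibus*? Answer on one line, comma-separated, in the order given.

haswulwe, rofaguo, lunibusug

The alternation tracks the final sound of the stem — -ug when the stem ends in a sibilant (*taivres*, *modoz*); -we when the stem ends in a non-sibilant consonant (*ivlov*, *bohel*); -o when the stem ends in a vowel (*sone*, *kulo*, *misu*).
*haswul* — final sound /l/ (a non-sibilant consonant) → -we → *haswulwe*.
The final sound of *rofagu* is /u/, which is a vowel, so the suffix is -o, giving *rofaguo*.
Since the final sound of *lunibus* is /s/ (a sibilant), it takes -ug, giving *lunibusug*.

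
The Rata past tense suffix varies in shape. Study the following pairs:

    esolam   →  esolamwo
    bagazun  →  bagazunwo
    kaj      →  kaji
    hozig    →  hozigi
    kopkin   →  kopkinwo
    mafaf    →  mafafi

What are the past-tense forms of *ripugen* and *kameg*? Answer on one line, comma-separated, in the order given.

ripugenwo, kamegi

Looking at the final consonant of each stem: -wo when the stem ends in a nasal (*esolam*, *bagazun*, *kopkin*); -i when the stem ends in a non-nasal consonant (*kaj*, *hozig*, *mafaf*).
Since the final consonant of *ripugen* is /n/ (a nasal), it takes -wo, giving *ripugenwo*.
*kameg*: final consonant = /g/, non-nasal → -i → *kamegi*.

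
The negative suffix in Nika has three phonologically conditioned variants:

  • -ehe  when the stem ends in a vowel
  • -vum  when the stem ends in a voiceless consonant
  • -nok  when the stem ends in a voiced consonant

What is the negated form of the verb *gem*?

*gem*: final sound = /m/, a voiced consonant → -nok → *gemnok*.

gemnok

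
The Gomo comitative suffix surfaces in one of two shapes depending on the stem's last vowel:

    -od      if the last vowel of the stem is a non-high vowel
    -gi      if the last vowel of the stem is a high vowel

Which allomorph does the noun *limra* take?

The last vowel of *limra* is /a/, which is a non-high vowel, so the suffix is -od.

-od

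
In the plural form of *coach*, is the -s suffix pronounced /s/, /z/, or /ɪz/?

The stem *coach* ends in a sibilant (/s, z, ʃ, ʒ, tʃ, dʒ/).
The plural suffix surfaces as /ɪz/ after sibilants, /s/ after other voiceless consonants, and /z/ after other voiced sounds.
So the plural -s on *coach* is pronounced /ɪz/.

/ɪz/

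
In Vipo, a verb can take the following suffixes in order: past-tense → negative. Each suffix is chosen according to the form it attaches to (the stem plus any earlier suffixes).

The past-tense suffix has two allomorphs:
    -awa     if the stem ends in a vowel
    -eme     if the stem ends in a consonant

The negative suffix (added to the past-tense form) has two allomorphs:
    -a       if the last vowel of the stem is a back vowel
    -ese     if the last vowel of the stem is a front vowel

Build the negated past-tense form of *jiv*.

jivemeese

*jiv* — final sound /v/ (a consonant) → -eme → *jiveme*.
The past-tense form *jiveme*: last vowel = /e/, a front vowel → -ese → *jivemeese*.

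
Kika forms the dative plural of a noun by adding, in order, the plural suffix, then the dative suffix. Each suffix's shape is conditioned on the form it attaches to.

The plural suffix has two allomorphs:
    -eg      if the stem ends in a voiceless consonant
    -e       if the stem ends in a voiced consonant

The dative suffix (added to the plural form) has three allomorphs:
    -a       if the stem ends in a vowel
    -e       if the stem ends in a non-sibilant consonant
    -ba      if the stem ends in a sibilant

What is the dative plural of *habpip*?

Since the final consonant of *habpip* is /p/ (voiceless), it takes -eg, giving *habpipeg*.
The plural form *habpipeg* — final sound /g/ (a non-sibilant consonant) → -e → *habpipege*.

habpipege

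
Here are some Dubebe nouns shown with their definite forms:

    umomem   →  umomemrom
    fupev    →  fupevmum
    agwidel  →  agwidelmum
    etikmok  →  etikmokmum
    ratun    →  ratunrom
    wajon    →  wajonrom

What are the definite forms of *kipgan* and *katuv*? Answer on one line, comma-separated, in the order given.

The alternation tracks the final consonant of the stem — -rom when the stem ends in a nasal (*umomem*, *ratun*, *wajon*); -mum when the stem ends in a non-nasal consonant (*fupev*, *agwidel*, *etikmok*).
*kipgan* — final consonant /n/ (a nasal) → -rom → *kipganrom*.
The final consonant of *katuv* is /v/, which is non-nasal, so the suffix is -mum, giving *katuvmum*.

kipganrom, katuvmum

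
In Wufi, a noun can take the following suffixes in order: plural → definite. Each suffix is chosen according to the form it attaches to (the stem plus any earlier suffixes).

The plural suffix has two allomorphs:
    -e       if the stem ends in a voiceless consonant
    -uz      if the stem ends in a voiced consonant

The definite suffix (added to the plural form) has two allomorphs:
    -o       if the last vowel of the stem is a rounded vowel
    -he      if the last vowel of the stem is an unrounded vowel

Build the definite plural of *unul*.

The final consonant of *unul* is /l/, which is voiced, so the plural suffix is -uz, giving *unuluz*.
Since the last vowel of the plural form *unuluz* is /u/ (a rounded vowel), it takes -o, giving *unuluzo*.

unuluzo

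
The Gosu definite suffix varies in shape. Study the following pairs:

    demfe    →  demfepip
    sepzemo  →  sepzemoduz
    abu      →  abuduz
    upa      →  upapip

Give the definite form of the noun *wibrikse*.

The suffix is conditioned by the last vowel: -duz when the last vowel of the stem is a rounded vowel (*sepzemo*, *abu*); -pip when the last vowel of the stem is an unrounded vowel (*demfe*, *upa*).
Since the last vowel of *wibrikse* is /e/ (an unrounded vowel), it takes -pip, giving *wibriksepip*.

wibriksepip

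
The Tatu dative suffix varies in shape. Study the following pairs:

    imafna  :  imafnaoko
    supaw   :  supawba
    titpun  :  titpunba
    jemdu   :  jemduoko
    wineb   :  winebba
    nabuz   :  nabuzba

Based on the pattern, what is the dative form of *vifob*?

vifobba

Looking at the final sound of each stem: -ba when the stem ends in a consonant (*supaw*, *titpun*, *wineb*, *nabuz*); -oko when the stem ends in a vowel (*imafna*, *jemdu*).
The final sound of *vifob* is /b/, which is a consonant, so the suffix is -ba, giving *vifobba*.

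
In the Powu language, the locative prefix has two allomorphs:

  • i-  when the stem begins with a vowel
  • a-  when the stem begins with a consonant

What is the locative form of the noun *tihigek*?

atihigek

*tihigek* — first sound /t/ (a consonant) → a- → *atihigek*.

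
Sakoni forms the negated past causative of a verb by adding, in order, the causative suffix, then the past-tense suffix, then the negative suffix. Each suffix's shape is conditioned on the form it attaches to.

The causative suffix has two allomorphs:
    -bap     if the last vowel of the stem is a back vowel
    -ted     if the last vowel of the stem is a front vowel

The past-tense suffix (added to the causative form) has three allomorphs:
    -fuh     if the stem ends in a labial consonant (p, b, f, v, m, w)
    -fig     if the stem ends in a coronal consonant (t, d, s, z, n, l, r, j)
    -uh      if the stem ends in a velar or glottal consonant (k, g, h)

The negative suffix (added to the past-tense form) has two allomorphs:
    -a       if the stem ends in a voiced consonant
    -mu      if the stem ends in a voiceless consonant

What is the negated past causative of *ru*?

*ru*: last vowel = /u/, a back vowel → -bap → *rubap*.
Since the final consonant of the causative form *rubap* is /p/ (labial), it takes -fuh, giving *rubapfuh*.
The final consonant of the past-tense form *rubapfuh* is /h/, which is voiceless, so the negative suffix is -mu, giving *rubapfuhmu*.

rubapfuhmu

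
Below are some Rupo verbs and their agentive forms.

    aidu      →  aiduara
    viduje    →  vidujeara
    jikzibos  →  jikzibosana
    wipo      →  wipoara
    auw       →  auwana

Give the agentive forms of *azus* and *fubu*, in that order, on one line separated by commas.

The pattern is consonant vs. vowel: -ana when the stem ends in a consonant (*jikzibos*, *auw*); -ara when the stem ends in a vowel (*aidu*, *viduje*, *wipo*).
Since the final sound of *azus* is /s/ (a consonant), it takes -ana, giving *azusana*.
*fubu* — final sound /u/ (a vowel) → -ara → *fubuara*.

azusana, fubuara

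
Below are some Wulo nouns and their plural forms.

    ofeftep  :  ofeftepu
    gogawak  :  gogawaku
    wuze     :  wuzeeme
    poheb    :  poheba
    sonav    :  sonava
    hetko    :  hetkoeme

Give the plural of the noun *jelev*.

jeleva

The alternation tracks the final sound of the stem — -u when the stem ends in a voiceless consonant (*ofeftep*, *gogawak*); -a when the stem ends in a voiced consonant (*poheb*, *sonav*); -eme when the stem ends in a vowel (*wuze*, *hetko*).
Since the final sound of *jelev* is /v/ (a voiced consonant), it takes -a, giving *jeleva*.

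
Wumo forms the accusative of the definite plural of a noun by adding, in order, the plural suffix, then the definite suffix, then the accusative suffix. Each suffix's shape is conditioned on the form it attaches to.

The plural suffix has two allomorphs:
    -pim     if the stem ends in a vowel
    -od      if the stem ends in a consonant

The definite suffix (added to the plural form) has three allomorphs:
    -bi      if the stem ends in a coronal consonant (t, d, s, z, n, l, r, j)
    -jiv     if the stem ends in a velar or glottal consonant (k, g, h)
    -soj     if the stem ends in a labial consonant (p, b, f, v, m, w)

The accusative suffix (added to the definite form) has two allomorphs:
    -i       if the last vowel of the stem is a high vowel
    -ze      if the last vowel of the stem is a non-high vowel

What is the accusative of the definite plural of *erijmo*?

erijmopimsojze

Since the final sound of *erijmo* is /o/ (a vowel), it takes -pim, giving *erijmopim*.
Since the final consonant of the plural form *erijmopim* is /m/ (labial), it takes -soj, giving *erijmopimsoj*.
The definite form *erijmopimsoj*: last vowel = /o/, a non-high vowel → -ze → *erijmopimsojze*.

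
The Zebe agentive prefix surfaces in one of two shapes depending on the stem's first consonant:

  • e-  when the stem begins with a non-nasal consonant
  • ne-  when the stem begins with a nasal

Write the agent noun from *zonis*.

The first consonant of *zonis* is /z/, which is non-nasal, so the prefix is e-, giving *ezonis*.

ezonis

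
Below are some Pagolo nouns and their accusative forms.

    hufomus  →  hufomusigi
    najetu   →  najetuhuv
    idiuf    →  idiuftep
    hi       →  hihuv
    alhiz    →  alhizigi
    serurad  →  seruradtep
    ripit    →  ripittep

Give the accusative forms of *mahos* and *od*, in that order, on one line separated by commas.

Looking at the final sound of each stem: -igi when the stem ends in a sibilant (*hufomus*, *alhiz*); -tep when the stem ends in a non-sibilant consonant (*idiuf*, *serurad*, *ripit*); -huv when the stem ends in a vowel (*najetu*, *hi*).
*mahos*: final sound = /s/, a sibilant → -igi → *mahosigi*.
The final sound of *od* is /d/, which is a non-sibilant consonant, so the suffix is -tep, giving *odtep*.

mahosigi, odtep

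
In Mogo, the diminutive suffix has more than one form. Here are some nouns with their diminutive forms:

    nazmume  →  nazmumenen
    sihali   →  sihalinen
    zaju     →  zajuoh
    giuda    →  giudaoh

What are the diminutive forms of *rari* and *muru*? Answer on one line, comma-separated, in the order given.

rarinen, muruoh

The pattern is front/back vowel harmony: -nen when the last vowel of the stem is a front vowel (*nazmume*, *sihali*); -oh when the last vowel of the stem is a back vowel (*zaju*, *giuda*).
Since the last vowel of *rari* is /i/ (a front vowel), it takes -nen, giving *rarinen*.
The last vowel of *muru* is /u/, which is a back vowel, so the suffix is -oh, giving *muruoh*.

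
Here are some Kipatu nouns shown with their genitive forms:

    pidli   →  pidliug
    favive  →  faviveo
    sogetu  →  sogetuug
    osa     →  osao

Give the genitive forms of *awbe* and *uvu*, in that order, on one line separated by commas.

The alternation tracks the last vowel of the stem — -ug when the last vowel of the stem is a high vowel (*pidli*, *sogetu*); -o when the last vowel of the stem is a non-high vowel (*favive*, *osa*).
*awbe* — last vowel /e/ (a non-high vowel) → -o → *awbeo*.
Since the last vowel of *uvu* is /u/ (a high vowel), it takes -ug, giving *uvuug*.

awbeo, uvuug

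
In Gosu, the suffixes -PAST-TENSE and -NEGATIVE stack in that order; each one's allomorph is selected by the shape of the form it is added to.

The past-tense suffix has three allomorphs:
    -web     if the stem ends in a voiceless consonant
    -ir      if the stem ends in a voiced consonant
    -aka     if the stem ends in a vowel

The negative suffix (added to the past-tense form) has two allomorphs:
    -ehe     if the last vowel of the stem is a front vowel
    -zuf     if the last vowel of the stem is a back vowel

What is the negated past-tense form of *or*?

*or* — final sound /r/ (a voiced consonant) → -ir → *orir*.
The past-tense form *orir* — last vowel /i/ (a front vowel) → -ehe → *orirehe*.

orirehe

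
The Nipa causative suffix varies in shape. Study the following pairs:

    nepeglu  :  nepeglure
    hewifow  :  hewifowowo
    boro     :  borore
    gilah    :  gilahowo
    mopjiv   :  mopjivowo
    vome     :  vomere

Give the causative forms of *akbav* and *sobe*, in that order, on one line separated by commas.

akbavowo, sobere

Looking at the final sound of each stem: -owo when the stem ends in a consonant (*hewifow*, *gilah*, *mopjiv*); -re when the stem ends in a vowel (*nepeglu*, *boro*, *vome*).
Since the final sound of *akbav* is /v/ (a consonant), it takes -owo, giving *akbavowo*.
*sobe* — final sound /e/ (a vowel) → -re → *sobere*.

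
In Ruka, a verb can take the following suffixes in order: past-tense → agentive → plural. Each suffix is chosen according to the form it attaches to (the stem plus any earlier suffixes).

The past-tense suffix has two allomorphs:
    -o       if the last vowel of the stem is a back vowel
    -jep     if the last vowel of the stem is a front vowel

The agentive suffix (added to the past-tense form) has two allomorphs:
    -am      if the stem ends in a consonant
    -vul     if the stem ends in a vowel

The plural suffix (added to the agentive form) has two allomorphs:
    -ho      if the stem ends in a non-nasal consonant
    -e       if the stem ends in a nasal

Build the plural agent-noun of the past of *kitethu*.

Since the last vowel of *kitethu* is /u/ (a back vowel), it takes -o, giving *kitethuo*.
The past-tense form *kitethuo* — final sound /o/ (a vowel) → -vul → *kitethuovul*.
The final consonant of the agentive form *kitethuovul* is /l/, which is non-nasal, so the plural suffix is -ho, giving *kitethuovulho*.

kitethuovulho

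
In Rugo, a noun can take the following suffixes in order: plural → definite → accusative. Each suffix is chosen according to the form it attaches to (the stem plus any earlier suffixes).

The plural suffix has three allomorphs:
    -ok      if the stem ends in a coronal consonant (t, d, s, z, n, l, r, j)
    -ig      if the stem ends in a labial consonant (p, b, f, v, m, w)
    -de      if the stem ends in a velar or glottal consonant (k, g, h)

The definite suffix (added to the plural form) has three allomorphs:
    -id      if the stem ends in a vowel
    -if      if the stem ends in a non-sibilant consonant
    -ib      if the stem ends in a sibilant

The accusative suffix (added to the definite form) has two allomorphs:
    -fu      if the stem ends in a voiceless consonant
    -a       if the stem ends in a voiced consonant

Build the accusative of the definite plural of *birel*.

birelokiffu

Since the final consonant of *birel* is /l/ (coronal), it takes -ok, giving *birelok*.
The plural form *birelok* — final sound /k/ (a non-sibilant consonant) → -if → *birelokif*.
The definite form *birelokif* — final consonant /f/ (voiceless) → -fu → *birelokiffu*.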